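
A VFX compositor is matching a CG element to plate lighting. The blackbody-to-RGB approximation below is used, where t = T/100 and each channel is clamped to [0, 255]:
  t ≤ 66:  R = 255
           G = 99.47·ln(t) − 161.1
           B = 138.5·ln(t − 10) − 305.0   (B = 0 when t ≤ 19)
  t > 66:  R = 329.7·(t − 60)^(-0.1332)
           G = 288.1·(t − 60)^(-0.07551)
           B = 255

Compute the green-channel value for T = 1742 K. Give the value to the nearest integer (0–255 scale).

123

t = 1742/100 = 17.42; the t ≤ 66 branch applies.
G = 99.47·ln 17.42 − 161.1 = 99.47·2.8576 − 161.1 = 123.147.
Rounded: 123.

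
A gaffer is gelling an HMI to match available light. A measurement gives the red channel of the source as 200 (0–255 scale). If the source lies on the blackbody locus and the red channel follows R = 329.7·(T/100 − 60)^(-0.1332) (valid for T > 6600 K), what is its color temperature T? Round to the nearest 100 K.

10300 K

(t − 60)^(-0.1332) = 200/329.7 = 0.60661.
t − 60 = 0.60661^(1/-0.1332) = 0.60661^(-7.508) = 42.638, so t = 102.638.
T = 100·t = 10264 K → 10300 K to the nearest 100 K.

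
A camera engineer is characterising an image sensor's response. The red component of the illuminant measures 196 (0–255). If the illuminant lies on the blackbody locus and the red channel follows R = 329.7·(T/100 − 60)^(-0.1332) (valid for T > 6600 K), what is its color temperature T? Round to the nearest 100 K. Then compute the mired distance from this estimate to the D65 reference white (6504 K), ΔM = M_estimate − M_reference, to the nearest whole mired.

(t − 60)^(-0.1332) = 196/329.7 = 0.59448.
t − 60 = 0.59448^(1/-0.1332) = 0.59448^(-7.508) = 49.621, so t = 109.621.
T = 100·t = 10962 K → 11000 K to the nearest 100 K.
M_estimate = 10⁶/11000 = 90.91; M_reference = 10⁶/6504 = 153.75.
ΔM = 90.91 − 153.75 = -62.84 → -63 mireds.

-63 mireds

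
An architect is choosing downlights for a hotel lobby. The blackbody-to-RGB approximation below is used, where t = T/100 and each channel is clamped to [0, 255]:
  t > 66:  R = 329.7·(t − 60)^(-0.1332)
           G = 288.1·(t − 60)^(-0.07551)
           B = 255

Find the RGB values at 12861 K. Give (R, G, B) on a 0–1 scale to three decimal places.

t = 12861/100 = 128.61; the t > 66 branch applies.
R = 329.7·(128.61 − 60)^(-0.1332) = 329.7·68.61^(-0.1332) = 329.7·0.56937 = 187.721.
G = 288.1·(128.61 − 60)^(-0.07551) = 288.1·68.61^(-0.07551) = 288.1·0.72667 = 209.352.
B = 255 by definition for t > 66.
Dividing each by 255: (0.7362, 0.8210, 1.0000) → (0.736, 0.821, 1.000).

(0.736, 0.821, 1.000)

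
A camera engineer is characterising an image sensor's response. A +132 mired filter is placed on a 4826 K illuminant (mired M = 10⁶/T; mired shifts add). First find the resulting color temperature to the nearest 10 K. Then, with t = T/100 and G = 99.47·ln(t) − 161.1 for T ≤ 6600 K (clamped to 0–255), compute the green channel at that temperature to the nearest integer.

176

M_in = 10⁶/4826 = 207.21; M_out = 207.21 + (+132) = 339.21.
T_out = 10⁶/339.21 = 2948.0 K → 2950 K; t = 29.5.
G = 99.47·ln 29.5 − 161.1 = 99.47·3.3844 − 161.1 = 175.545.
Rounded: 176.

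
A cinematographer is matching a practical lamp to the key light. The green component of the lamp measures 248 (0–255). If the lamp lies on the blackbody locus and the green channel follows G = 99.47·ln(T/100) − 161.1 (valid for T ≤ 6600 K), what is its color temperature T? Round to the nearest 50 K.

6100 K

ln t = (248 + 161.1) / 99.47 = 4.1128.
t = e^4.1128 = 61.117.
T = 100·t = 6112 K → 6100 K to the nearest 50 K.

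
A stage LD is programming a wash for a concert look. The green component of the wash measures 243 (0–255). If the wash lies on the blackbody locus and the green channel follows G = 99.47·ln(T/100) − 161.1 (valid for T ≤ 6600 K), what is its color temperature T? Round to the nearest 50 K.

ln t = (243 + 161.1) / 99.47 = 4.0625.
t = e^4.0625 = 58.121.
T = 100·t = 5812 K → 5800 K to the nearest 50 K.

5800 K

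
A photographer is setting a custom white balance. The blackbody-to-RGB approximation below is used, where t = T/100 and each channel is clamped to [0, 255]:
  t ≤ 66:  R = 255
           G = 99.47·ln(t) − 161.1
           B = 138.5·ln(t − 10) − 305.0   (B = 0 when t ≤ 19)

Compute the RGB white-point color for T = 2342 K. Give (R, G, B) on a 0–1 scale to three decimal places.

t = 2342/100 = 23.42; the t ≤ 66 branch applies.
R = 255 by definition for t ≤ 66.
G = 99.47·ln 23.42 − 161.1 = 99.47·3.1536 − 161.1 = 152.588.
B = 138.5·ln(23.42 − 10) − 305.0 = 138.5·ln 13.42 − 305.0 = 138.5·2.5967 − 305.0 = 54.649.
Dividing each by 255: (1.0000, 0.5984, 0.2143) → (1.000, 0.598, 0.214).

(1.000, 0.598, 0.214)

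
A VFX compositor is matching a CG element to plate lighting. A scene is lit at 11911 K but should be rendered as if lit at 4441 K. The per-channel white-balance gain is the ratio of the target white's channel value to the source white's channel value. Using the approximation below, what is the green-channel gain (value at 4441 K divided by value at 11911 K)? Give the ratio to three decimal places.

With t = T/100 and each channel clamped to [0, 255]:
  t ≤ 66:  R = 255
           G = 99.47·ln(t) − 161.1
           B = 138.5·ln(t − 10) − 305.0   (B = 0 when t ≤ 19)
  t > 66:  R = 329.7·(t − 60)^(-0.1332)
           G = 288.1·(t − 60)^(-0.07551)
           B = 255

1.021

At 11911 K (t = 119.11):
  G = 288.1·(119.11 − 60)^(-0.07551) = 288.1·59.11^(-0.07551) = 288.1·0.73489 = 211.722.
At 4441 K (t = 44.41):
  G = 99.47·ln 44.41 − 161.1 = 99.47·3.7935 − 161.1 = 216.236.
Gain = 216.236 / 211.722 = 1.0213 → 1.021.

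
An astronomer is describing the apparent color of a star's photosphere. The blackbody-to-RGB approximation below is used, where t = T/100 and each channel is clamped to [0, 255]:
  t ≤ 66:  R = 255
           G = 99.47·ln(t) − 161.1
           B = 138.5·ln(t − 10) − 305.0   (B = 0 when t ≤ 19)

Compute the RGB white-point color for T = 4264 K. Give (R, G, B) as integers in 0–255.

t = 4264/100 = 42.64; the t ≤ 66 branch applies.
R = 255 by definition for t ≤ 66.
G = 99.47·ln 42.64 − 161.1 = 99.47·3.7528 − 161.1 = 212.190.
B = 138.5·ln(42.64 − 10) − 305.0 = 138.5·ln 32.64 − 305.0 = 138.5·3.4855 − 305.0 = 177.747.
Rounded: (255, 212, 178).

(255, 212, 178)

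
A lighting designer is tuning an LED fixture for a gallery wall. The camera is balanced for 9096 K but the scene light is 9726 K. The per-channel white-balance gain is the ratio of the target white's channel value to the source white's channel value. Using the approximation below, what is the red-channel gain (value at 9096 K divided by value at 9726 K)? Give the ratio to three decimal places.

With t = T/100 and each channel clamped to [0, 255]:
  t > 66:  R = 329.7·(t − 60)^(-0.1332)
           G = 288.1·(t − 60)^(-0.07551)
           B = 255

1.025

At 9726 K (t = 97.26):
  R = 329.7·(97.26 − 60)^(-0.1332) = 329.7·37.26^(-0.1332) = 329.7·0.61760 = 203.624.
At 9096 K (t = 90.96):
  R = 329.7·(90.96 − 60)^(-0.1332) = 329.7·30.96^(-0.1332) = 329.7·0.63303 = 208.710.
Gain = 208.710 / 203.624 = 1.0250 → 1.025.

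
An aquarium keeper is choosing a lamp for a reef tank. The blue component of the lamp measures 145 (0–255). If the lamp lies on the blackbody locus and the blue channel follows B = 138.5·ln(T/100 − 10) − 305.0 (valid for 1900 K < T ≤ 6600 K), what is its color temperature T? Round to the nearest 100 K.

3600 K

ln(t − 10) = (145 + 305.0) / 138.5 = 3.2491.
t − 10 = e^3.2491 = 25.767, so t = 35.767.
T = 100·t = 3577 K → 3600 K to the nearest 100 K.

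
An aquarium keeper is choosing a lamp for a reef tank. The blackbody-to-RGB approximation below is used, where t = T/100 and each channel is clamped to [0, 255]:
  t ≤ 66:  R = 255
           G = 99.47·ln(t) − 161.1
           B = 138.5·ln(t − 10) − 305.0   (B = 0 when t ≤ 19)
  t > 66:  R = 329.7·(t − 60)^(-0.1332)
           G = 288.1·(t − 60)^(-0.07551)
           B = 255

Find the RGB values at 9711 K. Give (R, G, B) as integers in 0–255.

t = 9711/100 = 97.11; the t > 66 branch applies.
R = 329.7·(97.11 − 60)^(-0.1332) = 329.7·37.11^(-0.1332) = 329.7·0.61794 = 203.734.
G = 288.1·(97.11 − 60)^(-0.07551) = 288.1·37.11^(-0.07551) = 288.1·0.76118 = 219.296.
B = 255 by definition for t > 66.
Rounded: (204, 219, 255).

(204, 219, 255)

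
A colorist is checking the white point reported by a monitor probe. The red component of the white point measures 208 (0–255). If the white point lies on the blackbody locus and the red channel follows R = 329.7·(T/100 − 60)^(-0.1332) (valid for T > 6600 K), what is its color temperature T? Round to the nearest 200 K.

(t − 60)^(-0.1332) = 208/329.7 = 0.63088.
t − 60 = 0.63088^(1/-0.1332) = 0.63088^(-7.508) = 31.763, so t = 91.763.
T = 100·t = 9176 K → 9200 K to the nearest 200 K.

9200 K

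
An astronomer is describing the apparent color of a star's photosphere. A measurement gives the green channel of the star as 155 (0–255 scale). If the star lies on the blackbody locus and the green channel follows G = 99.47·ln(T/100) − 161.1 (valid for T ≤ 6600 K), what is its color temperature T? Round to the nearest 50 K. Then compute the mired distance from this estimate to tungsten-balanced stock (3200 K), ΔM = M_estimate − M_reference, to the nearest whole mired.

+104 mireds

ln t = (155 + 161.1) / 99.47 = 3.1778.
t = e^3.1778 = 23.995.
T = 100·t = 2399 K → 2400 K to the nearest 50 K.
M_estimate = 10⁶/2400 = 416.67; M_reference = 10⁶/3200 = 312.50.
ΔM = 416.67 − 312.50 = 104.17 → +104 mireds.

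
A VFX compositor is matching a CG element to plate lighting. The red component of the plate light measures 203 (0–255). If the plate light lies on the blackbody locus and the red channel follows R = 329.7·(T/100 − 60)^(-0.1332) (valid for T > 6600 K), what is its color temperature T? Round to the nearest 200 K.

(t − 60)^(-0.1332) = 203/329.7 = 0.61571.
t − 60 = 0.61571^(1/-0.1332) = 0.61571^(-7.508) = 38.129, so t = 98.129.
T = 100·t = 9813 K → 9800 K to the nearest 200 K.

9800 K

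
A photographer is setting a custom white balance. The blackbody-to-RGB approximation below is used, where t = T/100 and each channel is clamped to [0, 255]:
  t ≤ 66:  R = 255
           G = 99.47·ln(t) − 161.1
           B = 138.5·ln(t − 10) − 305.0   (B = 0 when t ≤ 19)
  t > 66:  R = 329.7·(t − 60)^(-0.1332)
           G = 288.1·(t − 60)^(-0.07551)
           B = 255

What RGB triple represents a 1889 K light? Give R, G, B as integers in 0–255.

R=255, G=131, B=0

t = 1889/100 = 18.89; the t ≤ 66 branch applies.
R = 255 by definition for t ≤ 66.
G = 99.47·ln 18.89 − 161.1 = 99.47·2.9386 − 161.1 = 131.206.
t = 18.89 ≤ 19, so B = 0.
Rounded: (255, 131, 0).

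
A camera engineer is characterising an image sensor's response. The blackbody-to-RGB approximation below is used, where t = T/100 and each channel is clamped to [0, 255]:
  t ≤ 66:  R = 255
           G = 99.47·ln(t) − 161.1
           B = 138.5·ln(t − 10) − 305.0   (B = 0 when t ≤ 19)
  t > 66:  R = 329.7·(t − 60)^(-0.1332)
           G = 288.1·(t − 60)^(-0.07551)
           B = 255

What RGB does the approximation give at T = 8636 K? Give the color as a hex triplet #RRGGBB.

#D5E1FF

t = 8636/100 = 86.36; the t > 66 branch applies.
R = 329.7·(86.36 − 60)^(-0.1332) = 329.7·26.36^(-0.1332) = 329.7·0.64674 = 213.230.
G = 288.1·(86.36 − 60)^(-0.07551) = 288.1·26.36^(-0.07551) = 288.1·0.78110 = 225.034.
B = 255 by definition for t > 66.
Rounded: (213, 225, 255).
In hex: #D5E1FF.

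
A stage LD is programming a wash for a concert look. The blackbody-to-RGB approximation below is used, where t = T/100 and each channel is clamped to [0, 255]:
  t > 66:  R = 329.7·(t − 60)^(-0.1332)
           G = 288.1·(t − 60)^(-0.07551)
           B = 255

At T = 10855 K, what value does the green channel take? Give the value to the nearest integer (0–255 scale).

215

t = 10855/100 = 108.55; the t > 66 branch applies.
G = 288.1·(108.55 − 60)^(-0.07551) = 288.1·48.55^(-0.07551) = 288.1·0.74589 = 214.891.
Rounded: 215.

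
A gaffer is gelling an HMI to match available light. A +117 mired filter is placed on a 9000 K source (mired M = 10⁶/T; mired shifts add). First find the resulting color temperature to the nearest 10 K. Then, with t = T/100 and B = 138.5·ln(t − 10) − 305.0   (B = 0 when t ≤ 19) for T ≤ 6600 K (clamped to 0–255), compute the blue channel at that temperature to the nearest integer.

M_in = 10⁶/9000 = 111.11; M_out = 111.11 + (+117) = 228.11.
T_out = 10⁶/228.11 = 4383.8 K → 4380 K; t = 43.8.
B = 138.5·ln(43.8 − 10) − 305.0 = 138.5·ln 33.8 − 305.0 = 138.5·3.5205 − 305.0 = 182.584.
Rounded: 183.

183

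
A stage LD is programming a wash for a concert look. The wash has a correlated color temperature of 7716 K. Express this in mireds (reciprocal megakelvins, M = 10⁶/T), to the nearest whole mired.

130 mireds

M = 10⁶ / 7716 = 129.601 → 130 mireds.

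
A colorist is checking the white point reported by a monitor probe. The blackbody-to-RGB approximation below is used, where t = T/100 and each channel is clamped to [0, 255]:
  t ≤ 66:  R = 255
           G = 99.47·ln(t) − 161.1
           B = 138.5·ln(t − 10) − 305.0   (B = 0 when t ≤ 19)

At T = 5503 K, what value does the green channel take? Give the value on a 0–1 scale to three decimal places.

0.932

t = 5503/100 = 55.03; the t ≤ 66 branch applies.
G = 99.47·ln 55.03 − 161.1 = 99.47·4.0079 − 161.1 = 237.564.
On a 0–1 scale: 237.564/255 = 0.9316 → 0.932.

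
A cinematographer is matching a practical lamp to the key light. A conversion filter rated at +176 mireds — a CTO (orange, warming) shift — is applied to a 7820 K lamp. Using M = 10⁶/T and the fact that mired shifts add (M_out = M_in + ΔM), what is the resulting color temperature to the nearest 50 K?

M_in = 10⁶/7820 = 127.88 mireds.
M_out = 127.88 + (+176) = 303.88 mireds.
T_out = 10⁶/303.88 = 3290.8 K → 3300 K.

3300 K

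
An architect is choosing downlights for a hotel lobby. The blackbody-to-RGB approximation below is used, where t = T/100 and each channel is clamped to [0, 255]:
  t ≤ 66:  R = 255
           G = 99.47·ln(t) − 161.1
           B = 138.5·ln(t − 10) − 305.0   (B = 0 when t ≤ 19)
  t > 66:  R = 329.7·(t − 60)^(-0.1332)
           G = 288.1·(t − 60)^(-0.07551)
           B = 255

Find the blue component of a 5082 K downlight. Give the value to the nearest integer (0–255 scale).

t = 5082/100 = 50.82; the t ≤ 66 branch applies.
B = 138.5·ln(50.82 − 10) − 305.0 = 138.5·ln 40.82 − 305.0 = 138.5·3.7092 − 305.0 = 208.720.
Rounded: 209.

209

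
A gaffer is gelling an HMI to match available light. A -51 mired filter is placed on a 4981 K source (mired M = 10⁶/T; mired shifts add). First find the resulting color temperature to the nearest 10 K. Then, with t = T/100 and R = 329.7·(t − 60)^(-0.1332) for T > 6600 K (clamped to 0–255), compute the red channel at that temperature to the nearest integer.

M_in = 10⁶/4981 = 200.76; M_out = 200.76 + (-51) = 149.76.
T_out = 10⁶/149.76 = 6677.2 K → 6680 K; t = 66.8.
R = 329.7·(66.8 − 60)^(-0.1332) = 329.7·6.8^(-0.1332) = 329.7·0.77466 = 255.405 → clamped to 255.
Rounded: 255.

255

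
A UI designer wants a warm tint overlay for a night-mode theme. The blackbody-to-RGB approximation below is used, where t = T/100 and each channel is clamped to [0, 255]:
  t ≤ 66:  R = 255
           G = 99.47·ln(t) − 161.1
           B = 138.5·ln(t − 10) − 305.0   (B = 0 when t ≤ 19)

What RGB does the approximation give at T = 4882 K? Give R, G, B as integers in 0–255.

R=255, G=226, B=202

t = 4882/100 = 48.82; the t ≤ 66 branch applies.
R = 255 by definition for t ≤ 66.
G = 99.47·ln 48.82 − 161.1 = 99.47·3.8881 − 161.1 = 225.653.
B = 138.5·ln(48.82 − 10) − 305.0 = 138.5·ln 38.82 − 305.0 = 138.5·3.6589 − 305.0 = 201.763.
Rounded: (255, 226, 202).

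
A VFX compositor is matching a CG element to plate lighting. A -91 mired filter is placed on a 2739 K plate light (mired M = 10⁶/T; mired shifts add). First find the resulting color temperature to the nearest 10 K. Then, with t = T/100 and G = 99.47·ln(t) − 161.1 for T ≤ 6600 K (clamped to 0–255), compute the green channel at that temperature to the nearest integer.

M_in = 10⁶/2739 = 365.10; M_out = 365.10 + (-91) = 274.10.
T_out = 10⁶/274.10 = 3648.3 K → 3650 K; t = 36.5.
G = 99.47·ln 36.5 − 161.1 = 99.47·3.5973 − 161.1 = 196.725.
Rounded: 197.

197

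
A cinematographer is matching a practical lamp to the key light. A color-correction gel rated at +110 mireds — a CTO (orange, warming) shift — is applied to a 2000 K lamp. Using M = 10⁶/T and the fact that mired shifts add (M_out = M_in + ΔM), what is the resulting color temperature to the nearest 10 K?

1640 K

M_in = 10⁶/2000 = 500.00 mireds.
M_out = 500.00 + (+110) = 610.00 mireds.
T_out = 10⁶/610.00 = 1639.3 K → 1640 K.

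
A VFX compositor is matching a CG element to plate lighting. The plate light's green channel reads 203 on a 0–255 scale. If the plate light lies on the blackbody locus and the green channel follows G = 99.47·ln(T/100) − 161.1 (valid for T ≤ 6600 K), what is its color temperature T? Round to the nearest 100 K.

3900 K

ln t = (203 + 161.1) / 99.47 = 3.6604.
t = e^3.6604 = 38.877.
T = 100·t = 3888 K → 3900 K to the nearest 100 K.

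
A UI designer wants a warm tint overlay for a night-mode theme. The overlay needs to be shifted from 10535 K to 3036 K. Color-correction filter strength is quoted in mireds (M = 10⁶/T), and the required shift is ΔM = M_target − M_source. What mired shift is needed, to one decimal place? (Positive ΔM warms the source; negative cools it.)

M_source = 10⁶/10535 = 94.922; M_target = 10⁶/3036 = 329.381.
ΔM = 329.381 − 94.922 = 234.459 → +234.5 mireds, a warming shift.

+234.5 mireds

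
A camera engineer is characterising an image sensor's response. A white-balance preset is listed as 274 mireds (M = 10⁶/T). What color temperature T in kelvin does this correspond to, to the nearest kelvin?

3650 K

T = 10⁶ / 274 = 3649.64 K → 3650 K.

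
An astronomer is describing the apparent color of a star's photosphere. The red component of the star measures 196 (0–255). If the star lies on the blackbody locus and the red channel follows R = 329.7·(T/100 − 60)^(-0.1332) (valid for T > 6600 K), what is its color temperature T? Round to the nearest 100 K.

(t − 60)^(-0.1332) = 196/329.7 = 0.59448.
t − 60 = 0.59448^(1/-0.1332) = 0.59448^(-7.508) = 49.621, so t = 109.621.
T = 100·t = 10962 K → 11000 K to the nearest 100 K.

11000 K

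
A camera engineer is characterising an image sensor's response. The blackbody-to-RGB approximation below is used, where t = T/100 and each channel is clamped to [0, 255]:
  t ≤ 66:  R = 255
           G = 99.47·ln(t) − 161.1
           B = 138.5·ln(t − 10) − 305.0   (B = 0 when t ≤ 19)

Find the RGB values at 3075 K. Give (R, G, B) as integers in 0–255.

(255, 180, 115)

t = 3075/100 = 30.75; the t ≤ 66 branch applies.
R = 255 by definition for t ≤ 66.
G = 99.47·ln 30.75 − 161.1 = 99.47·3.4259 − 161.1 = 179.673.
B = 138.5·ln(30.75 − 10) − 305.0 = 138.5·ln 20.75 − 305.0 = 138.5·3.0325 − 305.0 = 115.008.
Rounded: (255, 180, 115).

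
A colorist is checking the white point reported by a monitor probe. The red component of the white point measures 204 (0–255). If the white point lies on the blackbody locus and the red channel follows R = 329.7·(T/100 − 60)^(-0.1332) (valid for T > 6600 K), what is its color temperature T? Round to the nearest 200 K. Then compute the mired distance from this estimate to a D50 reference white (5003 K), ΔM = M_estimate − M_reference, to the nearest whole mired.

(t − 60)^(-0.1332) = 204/329.7 = 0.61874.
t − 60 = 0.61874^(1/-0.1332) = 0.61874^(-7.508) = 36.748, so t = 96.748.
T = 100·t = 9675 K → 9600 K to the nearest 200 K.
M_estimate = 10⁶/9600 = 104.17; M_reference = 10⁶/5003 = 199.88.
ΔM = 104.17 − 199.88 = -95.71 → -96 mireds.

-96 mireds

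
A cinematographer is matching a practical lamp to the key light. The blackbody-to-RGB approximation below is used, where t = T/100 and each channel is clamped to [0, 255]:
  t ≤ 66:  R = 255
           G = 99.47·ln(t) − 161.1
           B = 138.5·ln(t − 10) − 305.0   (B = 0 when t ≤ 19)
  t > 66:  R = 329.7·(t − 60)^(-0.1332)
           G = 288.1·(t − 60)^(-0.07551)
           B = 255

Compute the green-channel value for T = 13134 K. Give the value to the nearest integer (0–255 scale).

209

t = 13134/100 = 131.34; the t > 66 branch applies.
G = 288.1·(131.34 − 60)^(-0.07551) = 288.1·71.34^(-0.07551) = 288.1·0.72453 = 208.736.
Rounded: 209.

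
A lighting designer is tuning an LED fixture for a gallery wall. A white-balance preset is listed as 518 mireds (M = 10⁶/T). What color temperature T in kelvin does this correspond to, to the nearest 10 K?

1930 K

T = 10⁶ / 518 = 1930.50 K → 1930 K.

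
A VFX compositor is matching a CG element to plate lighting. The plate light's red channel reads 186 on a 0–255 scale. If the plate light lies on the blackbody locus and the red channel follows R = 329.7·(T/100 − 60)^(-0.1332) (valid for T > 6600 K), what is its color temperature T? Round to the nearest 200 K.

13400 K

(t − 60)^(-0.1332) = 186/329.7 = 0.56415.
t − 60 = 0.56415^(1/-0.1332) = 0.56415^(-7.508) = 73.521, so t = 133.521.
T = 100·t = 13352 K → 13400 K to the nearest 200 K.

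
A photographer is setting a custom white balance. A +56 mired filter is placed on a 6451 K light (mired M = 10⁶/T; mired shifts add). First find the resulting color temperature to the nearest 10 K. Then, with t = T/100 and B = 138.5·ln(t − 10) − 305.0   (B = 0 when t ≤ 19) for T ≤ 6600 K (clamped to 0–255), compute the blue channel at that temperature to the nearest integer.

M_in = 10⁶/6451 = 155.01; M_out = 155.01 + (+56) = 211.01.
T_out = 10⁶/211.01 = 4739.0 K → 4740 K; t = 47.4.
B = 138.5·ln(47.4 − 10) − 305.0 = 138.5·ln 37.4 − 305.0 = 138.5·3.6217 − 305.0 = 196.601.
Rounded: 197.

197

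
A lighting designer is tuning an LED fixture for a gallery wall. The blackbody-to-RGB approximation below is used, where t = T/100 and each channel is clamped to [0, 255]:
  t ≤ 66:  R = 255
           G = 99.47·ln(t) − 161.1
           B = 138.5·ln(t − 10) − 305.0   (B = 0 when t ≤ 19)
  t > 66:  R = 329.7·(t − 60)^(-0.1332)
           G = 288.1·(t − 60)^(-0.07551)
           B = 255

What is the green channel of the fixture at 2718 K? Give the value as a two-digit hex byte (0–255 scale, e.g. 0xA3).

0xA7

t = 2718/100 = 27.18; the t ≤ 66 branch applies.
G = 99.47·ln 27.18 − 161.1 = 99.47·3.3025 − 161.1 = 167.398.
Rounded: 167; in hex, 0xA7.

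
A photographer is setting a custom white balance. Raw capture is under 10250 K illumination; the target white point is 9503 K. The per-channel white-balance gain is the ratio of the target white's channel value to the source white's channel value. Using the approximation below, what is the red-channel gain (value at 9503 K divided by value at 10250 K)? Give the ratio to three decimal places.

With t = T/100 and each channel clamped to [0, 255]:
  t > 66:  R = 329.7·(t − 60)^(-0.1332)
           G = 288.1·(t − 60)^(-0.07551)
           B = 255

1.026

At 10250 K (t = 102.5):
  R = 329.7·(102.5 − 60)^(-0.1332) = 329.7·42.5^(-0.1332) = 329.7·0.60687 = 200.086.
At 9503 K (t = 95.03):
  R = 329.7·(95.03 − 60)^(-0.1332) = 329.7·35.03^(-0.1332) = 329.7·0.62270 = 205.305.
Gain = 205.305 / 200.086 = 1.0261 → 1.026.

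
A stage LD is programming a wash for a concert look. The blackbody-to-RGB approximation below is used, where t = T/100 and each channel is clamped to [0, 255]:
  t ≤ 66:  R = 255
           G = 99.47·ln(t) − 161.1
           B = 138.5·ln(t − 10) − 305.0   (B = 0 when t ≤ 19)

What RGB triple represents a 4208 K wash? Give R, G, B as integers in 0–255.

R=255, G=211, B=175

t = 4208/100 = 42.08; the t ≤ 66 branch applies.
R = 255 by definition for t ≤ 66.
G = 99.47·ln 42.08 − 161.1 = 99.47·3.7396 − 161.1 = 210.875.
B = 138.5·ln(42.08 − 10) − 305.0 = 138.5·ln 32.08 − 305.0 = 138.5·3.4682 − 305.0 = 175.350.
Rounded: (255, 211, 175).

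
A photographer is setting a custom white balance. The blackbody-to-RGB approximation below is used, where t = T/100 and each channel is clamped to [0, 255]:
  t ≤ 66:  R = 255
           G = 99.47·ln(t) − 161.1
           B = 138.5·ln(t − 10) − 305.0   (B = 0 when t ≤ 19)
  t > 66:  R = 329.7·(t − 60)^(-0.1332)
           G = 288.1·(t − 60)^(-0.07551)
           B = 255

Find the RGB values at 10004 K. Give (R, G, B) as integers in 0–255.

t = 10004/100 = 100.04; the t > 66 branch applies.
R = 329.7·(100.04 − 60)^(-0.1332) = 329.7·40.04^(-0.1332) = 329.7·0.61171 = 201.682.
G = 288.1·(100.04 − 60)^(-0.07551) = 288.1·40.04^(-0.07551) = 288.1·0.75683 = 218.041.
B = 255 by definition for t > 66.
Rounded: (202, 218, 255).

(202, 218, 255)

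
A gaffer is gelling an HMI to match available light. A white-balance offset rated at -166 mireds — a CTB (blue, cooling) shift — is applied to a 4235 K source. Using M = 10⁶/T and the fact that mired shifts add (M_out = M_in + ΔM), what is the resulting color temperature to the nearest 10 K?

14260 K

M_in = 10⁶/4235 = 236.13 mireds.
M_out = 236.13 + (-166) = 70.13 mireds.
T_out = 10⁶/70.13 = 14259.7 K → 14260 K.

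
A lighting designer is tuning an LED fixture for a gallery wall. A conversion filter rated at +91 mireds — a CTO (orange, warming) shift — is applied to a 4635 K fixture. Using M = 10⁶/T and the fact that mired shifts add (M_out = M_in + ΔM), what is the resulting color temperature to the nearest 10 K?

M_in = 10⁶/4635 = 215.75 mireds.
M_out = 215.75 + (+91) = 306.75 mireds.
T_out = 10⁶/306.75 = 3260.0 K → 3260 K.

3260 K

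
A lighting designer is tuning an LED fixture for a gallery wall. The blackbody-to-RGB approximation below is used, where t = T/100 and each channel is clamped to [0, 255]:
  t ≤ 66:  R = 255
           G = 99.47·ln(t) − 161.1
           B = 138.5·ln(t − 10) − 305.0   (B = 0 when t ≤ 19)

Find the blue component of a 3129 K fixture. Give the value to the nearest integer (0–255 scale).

119

t = 3129/100 = 31.29; the t ≤ 66 branch applies.
B = 138.5·ln(31.29 − 10) − 305.0 = 138.5·ln 21.29 − 305.0 = 138.5·3.0582 − 305.0 = 118.566.
Rounded: 119.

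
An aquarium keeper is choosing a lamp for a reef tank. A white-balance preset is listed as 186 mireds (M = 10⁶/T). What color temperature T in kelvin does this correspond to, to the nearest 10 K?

T = 10⁶ / 186 = 5376.34 K → 5380 K.

5380 K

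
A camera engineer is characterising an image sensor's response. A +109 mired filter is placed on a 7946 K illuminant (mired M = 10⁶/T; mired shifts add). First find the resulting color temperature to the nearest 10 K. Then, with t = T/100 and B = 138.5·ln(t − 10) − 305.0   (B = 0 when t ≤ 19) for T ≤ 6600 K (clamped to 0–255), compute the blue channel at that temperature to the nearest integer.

M_in = 10⁶/7946 = 125.85; M_out = 125.85 + (+109) = 234.85.
T_out = 10⁶/234.85 = 4258.0 K → 4260 K; t = 42.6.
B = 138.5·ln(42.6 − 10) − 305.0 = 138.5·ln 32.6 − 305.0 = 138.5·3.4843 − 305.0 = 177.577.
Rounded: 178.

178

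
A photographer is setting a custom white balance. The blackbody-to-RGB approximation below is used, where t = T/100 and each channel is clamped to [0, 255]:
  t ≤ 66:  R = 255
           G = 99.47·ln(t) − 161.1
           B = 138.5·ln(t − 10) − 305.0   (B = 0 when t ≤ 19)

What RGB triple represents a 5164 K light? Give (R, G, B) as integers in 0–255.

t = 5164/100 = 51.64; the t ≤ 66 branch applies.
R = 255 by definition for t ≤ 66.
G = 99.47·ln 51.64 − 161.1 = 99.47·3.9443 − 161.1 = 231.239.
B = 138.5·ln(51.64 − 10) − 305.0 = 138.5·ln 41.64 − 305.0 = 138.5·3.7291 − 305.0 = 211.475.
Rounded: (255, 231, 211).

(255, 231, 211)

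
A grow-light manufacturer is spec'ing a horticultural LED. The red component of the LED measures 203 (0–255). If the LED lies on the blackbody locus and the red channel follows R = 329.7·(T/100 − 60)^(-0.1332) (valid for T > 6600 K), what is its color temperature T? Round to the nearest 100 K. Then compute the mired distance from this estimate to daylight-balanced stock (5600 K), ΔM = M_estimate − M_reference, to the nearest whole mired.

(t − 60)^(-0.1332) = 203/329.7 = 0.61571.
t − 60 = 0.61571^(1/-0.1332) = 0.61571^(-7.508) = 38.129, so t = 98.129.
T = 100·t = 9813 K → 9800 K to the nearest 100 K.
M_estimate = 10⁶/9800 = 102.04; M_reference = 10⁶/5600 = 178.57.
ΔM = 102.04 − 178.57 = -76.53 → -77 mireds.

-77 mireds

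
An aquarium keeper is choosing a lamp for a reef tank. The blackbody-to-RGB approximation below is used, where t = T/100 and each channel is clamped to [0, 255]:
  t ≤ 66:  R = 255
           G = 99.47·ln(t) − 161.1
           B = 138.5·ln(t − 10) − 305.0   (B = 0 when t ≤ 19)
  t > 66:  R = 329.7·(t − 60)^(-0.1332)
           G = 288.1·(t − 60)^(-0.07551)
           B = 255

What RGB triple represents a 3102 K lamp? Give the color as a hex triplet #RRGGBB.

t = 3102/100 = 31.02; the t ≤ 66 branch applies.
R = 255 by definition for t ≤ 66.
G = 99.47·ln 31.02 − 161.1 = 99.47·3.4346 − 161.1 = 180.543.
B = 138.5·ln(31.02 − 10) − 305.0 = 138.5·ln 21.02 − 305.0 = 138.5·3.0455 − 305.0 = 116.798.
Rounded: (255, 181, 117).
In hex: #FFB575.

#FFB575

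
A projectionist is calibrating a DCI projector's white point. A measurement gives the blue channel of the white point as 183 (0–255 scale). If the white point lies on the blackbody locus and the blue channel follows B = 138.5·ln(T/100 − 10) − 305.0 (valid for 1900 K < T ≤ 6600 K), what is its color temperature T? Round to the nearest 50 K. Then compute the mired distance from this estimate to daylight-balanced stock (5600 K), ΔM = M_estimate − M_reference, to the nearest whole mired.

ln(t − 10) = (183 + 305.0) / 138.5 = 3.5235.
t − 10 = e^3.5235 = 33.902, so t = 43.902.
T = 100·t = 4390 K → 4400 K to the nearest 50 K.
M_estimate = 10⁶/4400 = 227.27; M_reference = 10⁶/5600 = 178.57.
ΔM = 227.27 − 178.57 = 48.70 → +49 mireds.

+49 mireds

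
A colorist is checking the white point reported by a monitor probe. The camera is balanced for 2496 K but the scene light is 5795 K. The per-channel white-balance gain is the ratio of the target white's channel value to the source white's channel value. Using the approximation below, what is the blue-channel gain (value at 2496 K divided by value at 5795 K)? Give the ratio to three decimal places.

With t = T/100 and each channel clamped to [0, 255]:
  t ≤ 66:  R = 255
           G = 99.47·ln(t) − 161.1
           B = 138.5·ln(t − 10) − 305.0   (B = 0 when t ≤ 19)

0.302

At 5795 K (t = 57.95):
  B = 138.5·ln(57.95 − 10) − 305.0 = 138.5·ln 47.95 − 305.0 = 138.5·3.8702 − 305.0 = 231.017.
At 2496 K (t = 24.96):
  B = 138.5·ln(24.96 − 10) − 305.0 = 138.5·ln 14.96 − 305.0 = 138.5·2.7054 − 305.0 = 69.695.
Gain = 69.695 / 231.017 = 0.3017 → 0.302.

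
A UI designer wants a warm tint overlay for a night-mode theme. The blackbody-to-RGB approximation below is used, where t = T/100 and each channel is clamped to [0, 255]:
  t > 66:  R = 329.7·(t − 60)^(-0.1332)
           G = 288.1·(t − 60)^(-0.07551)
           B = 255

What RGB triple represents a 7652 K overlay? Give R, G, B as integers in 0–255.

t = 7652/100 = 76.52; the t > 66 branch applies.
R = 329.7·(76.52 − 60)^(-0.1332) = 329.7·16.52^(-0.1332) = 329.7·0.68827 = 226.924.
G = 288.1·(76.52 − 60)^(-0.07551) = 288.1·16.52^(-0.07551) = 288.1·0.80915 = 233.116.
B = 255 by definition for t > 66.
Rounded: (227, 233, 255).

R=227, G=233, B=255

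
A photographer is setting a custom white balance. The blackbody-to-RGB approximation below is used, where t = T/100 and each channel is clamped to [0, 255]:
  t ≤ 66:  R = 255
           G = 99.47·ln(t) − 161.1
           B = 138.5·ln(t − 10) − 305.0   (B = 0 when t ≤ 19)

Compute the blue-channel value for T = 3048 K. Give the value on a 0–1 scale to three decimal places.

0.444

t = 3048/100 = 30.48; the t ≤ 66 branch applies.
B = 138.5·ln(30.48 − 10) − 305.0 = 138.5·ln 20.48 − 305.0 = 138.5·3.0194 − 305.0 = 113.194.
On a 0–1 scale: 113.194/255 = 0.4439 → 0.444.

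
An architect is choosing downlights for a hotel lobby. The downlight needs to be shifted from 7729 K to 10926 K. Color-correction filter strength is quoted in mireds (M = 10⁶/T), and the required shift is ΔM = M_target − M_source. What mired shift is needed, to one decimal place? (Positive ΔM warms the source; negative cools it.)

-37.9 mireds

M_source = 10⁶/7729 = 129.383; M_target = 10⁶/10926 = 91.525.
ΔM = 91.525 − 129.383 = -37.858 → -37.9 mireds, a cooling shift.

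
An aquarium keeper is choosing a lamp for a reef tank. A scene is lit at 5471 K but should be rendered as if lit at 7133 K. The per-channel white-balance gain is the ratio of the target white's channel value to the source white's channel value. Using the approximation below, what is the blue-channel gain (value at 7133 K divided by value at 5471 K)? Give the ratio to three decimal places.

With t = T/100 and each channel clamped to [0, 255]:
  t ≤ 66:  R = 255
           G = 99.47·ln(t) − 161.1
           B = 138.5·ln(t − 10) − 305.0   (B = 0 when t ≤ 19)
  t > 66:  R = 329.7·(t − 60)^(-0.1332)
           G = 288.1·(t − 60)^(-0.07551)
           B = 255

1.152

At 5471 K (t = 54.71):
  B = 138.5·ln(54.71 − 10) − 305.0 = 138.5·ln 44.71 − 305.0 = 138.5·3.8002 − 305.0 = 221.327.
At 7133 K (t = 71.33):
  B = 255 by definition for t > 66.
Gain = 255.000 / 221.327 = 1.1521 → 1.152.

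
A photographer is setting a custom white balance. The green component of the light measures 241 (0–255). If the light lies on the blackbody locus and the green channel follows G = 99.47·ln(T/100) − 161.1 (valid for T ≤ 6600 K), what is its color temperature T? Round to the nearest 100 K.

ln t = (241 + 161.1) / 99.47 = 4.0424.
t = e^4.0424 = 56.964.
T = 100·t = 5696 K → 5700 K to the nearest 100 K.

5700 K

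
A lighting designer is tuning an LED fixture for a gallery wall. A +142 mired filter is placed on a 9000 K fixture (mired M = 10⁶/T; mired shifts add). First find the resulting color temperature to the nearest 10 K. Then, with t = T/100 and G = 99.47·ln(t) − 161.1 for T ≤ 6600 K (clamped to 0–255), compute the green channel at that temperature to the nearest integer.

205

M_in = 10⁶/9000 = 111.11; M_out = 111.11 + (+142) = 253.11.
T_out = 10⁶/253.11 = 3950.8 K → 3950 K; t = 39.5.
G = 99.47·ln 39.5 − 161.1 = 99.47·3.6763 − 161.1 = 204.582.
Rounded: 205.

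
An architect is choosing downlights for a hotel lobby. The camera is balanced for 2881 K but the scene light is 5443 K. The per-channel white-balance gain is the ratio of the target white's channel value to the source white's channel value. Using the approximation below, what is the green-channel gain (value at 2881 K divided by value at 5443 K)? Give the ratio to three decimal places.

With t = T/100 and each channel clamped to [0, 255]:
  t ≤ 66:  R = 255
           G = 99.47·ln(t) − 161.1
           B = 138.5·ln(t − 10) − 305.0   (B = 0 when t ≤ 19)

0.732

At 5443 K (t = 54.43):
  G = 99.47·ln 54.43 − 161.1 = 99.47·3.9969 − 161.1 = 236.473.
At 2881 K (t = 28.81):
  G = 99.47·ln 28.81 − 161.1 = 99.47·3.3607 − 161.1 = 173.191.
Gain = 173.191 / 236.473 = 0.7324 → 0.732.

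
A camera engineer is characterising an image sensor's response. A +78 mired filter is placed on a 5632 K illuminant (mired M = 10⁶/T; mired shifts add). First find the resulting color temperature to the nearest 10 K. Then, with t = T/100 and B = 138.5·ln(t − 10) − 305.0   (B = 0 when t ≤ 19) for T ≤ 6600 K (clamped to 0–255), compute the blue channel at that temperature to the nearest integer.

162

M_in = 10⁶/5632 = 177.56; M_out = 177.56 + (+78) = 255.56.
T_out = 10⁶/255.56 = 3913.0 K → 3910 K; t = 39.1.
B = 138.5·ln(39.1 − 10) − 305.0 = 138.5·ln 29.1 − 305.0 = 138.5·3.3707 − 305.0 = 161.847.
Rounded: 162.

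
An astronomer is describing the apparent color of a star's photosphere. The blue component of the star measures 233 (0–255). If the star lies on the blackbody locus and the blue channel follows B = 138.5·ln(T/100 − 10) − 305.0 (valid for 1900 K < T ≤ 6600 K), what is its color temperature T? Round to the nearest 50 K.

5850 K

ln(t − 10) = (233 + 305.0) / 138.5 = 3.8845.
t − 10 = e^3.8845 = 48.641, so t = 58.641.
T = 100·t = 5864 K → 5850 K to the nearest 50 K.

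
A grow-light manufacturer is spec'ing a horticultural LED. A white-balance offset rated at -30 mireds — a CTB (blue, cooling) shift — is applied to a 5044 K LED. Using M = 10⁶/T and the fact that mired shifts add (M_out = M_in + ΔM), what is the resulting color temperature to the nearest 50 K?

5950 K

M_in = 10⁶/5044 = 198.26 mireds.
M_out = 198.26 + (-30) = 168.26 mireds.
T_out = 10⁶/168.26 = 5943.3 K → 5950 K.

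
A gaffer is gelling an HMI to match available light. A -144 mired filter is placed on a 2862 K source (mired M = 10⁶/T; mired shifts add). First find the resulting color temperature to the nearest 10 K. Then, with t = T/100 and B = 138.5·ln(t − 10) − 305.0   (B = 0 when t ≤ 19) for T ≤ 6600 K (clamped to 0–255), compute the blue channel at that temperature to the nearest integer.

201

M_in = 10⁶/2862 = 349.41; M_out = 349.41 + (-144) = 205.41.
T_out = 10⁶/205.41 = 4868.4 K → 4870 K; t = 48.7.
B = 138.5·ln(48.7 − 10) − 305.0 = 138.5·ln 38.7 − 305.0 = 138.5·3.6558 − 305.0 = 201.334.
Rounded: 201.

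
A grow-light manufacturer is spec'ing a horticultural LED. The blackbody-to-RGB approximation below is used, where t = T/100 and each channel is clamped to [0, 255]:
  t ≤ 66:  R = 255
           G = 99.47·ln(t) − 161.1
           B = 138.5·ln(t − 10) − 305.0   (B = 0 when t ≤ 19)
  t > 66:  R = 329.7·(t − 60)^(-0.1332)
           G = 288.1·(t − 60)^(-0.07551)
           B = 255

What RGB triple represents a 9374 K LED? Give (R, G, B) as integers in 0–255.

t = 9374/100 = 93.74; the t > 66 branch applies.
R = 329.7·(93.74 − 60)^(-0.1332) = 329.7·33.74^(-0.1332) = 329.7·0.62582 = 206.334.
G = 288.1·(93.74 − 60)^(-0.07551) = 288.1·33.74^(-0.07551) = 288.1·0.76667 = 220.878.
B = 255 by definition for t > 66.
Rounded: (206, 221, 255).

(206, 221, 255)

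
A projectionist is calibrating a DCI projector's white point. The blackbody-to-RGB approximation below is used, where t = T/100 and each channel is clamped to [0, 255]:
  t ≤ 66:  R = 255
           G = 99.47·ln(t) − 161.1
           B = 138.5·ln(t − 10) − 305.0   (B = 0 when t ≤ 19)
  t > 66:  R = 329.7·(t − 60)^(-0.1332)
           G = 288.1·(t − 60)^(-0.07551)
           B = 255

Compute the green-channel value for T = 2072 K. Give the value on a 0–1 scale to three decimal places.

0.551

t = 2072/100 = 20.72; the t ≤ 66 branch applies.
G = 99.47·ln 20.72 − 161.1 = 99.47·3.0311 − 161.1 = 140.403.
On a 0–1 scale: 140.403/255 = 0.5506 → 0.551.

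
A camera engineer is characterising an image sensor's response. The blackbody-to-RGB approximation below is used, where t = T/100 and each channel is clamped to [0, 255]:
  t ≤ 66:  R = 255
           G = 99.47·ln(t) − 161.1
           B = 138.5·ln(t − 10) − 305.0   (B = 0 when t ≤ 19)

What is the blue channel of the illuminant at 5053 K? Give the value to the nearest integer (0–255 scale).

t = 5053/100 = 50.53; the t ≤ 66 branch applies.
B = 138.5·ln(50.53 − 10) − 305.0 = 138.5·ln 40.53 − 305.0 = 138.5·3.7020 − 305.0 = 207.733.
Rounded: 208.

208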